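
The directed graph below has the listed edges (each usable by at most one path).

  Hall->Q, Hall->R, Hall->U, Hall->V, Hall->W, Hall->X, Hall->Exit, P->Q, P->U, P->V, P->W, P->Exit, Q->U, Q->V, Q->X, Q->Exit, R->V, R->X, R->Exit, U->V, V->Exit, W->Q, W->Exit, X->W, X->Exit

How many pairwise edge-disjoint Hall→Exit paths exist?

6

Assign every edge capacity 1; by Menger, the answer equals the max flow.
Path Hall→Exit (+1); total 1.
Path Hall→Q→Exit (+1); total 2.
Path Hall→R→Exit (+1); total 3.
Path Hall→V→Exit (+1); total 4.
Path Hall→W→Exit (+1); total 5.
Path Hall→X→Exit (+1); total 6.
No residual Hall→Exit path; max flow = 6.
Certifying cut of size 6: {Hall→Exit, Hall→Q, Hall→R, Hall→W, Hall→X, V→Exit}.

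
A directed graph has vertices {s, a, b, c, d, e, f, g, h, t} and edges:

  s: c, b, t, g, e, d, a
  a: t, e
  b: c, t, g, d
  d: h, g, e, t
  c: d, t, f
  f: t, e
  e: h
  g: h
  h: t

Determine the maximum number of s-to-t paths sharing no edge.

Assign every edge capacity 1; by Menger, the answer equals the max flow.
Path s→t (+1); total 1.
Path s→a→t (+1); total 2.
Path s→b→t (+1); total 3.
Path s→c→t (+1); total 4.
Path s→d→t (+1); total 5.
Path s→e→h→t (+1); total 6.
No residual s→t path; max flow = 6.
Certifying cut of size 6: {h→t, s→a, s→b, s→c, s→d, s→t}.

6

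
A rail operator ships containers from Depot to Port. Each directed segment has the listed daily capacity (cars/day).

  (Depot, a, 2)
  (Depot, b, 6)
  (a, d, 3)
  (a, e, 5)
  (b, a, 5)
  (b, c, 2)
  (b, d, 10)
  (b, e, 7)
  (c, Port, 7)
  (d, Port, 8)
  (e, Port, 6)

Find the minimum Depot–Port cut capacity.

Augment Depot→a→d→Port: bottleneck 2, flow now 2.
Augment Depot→b→c→Port: bottleneck 2, flow now 4.
Augment Depot→b→d→Port: bottleneck 4, flow now 8.
No augmenting path remains; maximum flow = 8.
By max-flow min-cut, the minimum cut capacity equals the max flow.
In the residual graph, reachable from Depot: {Depot}.
Min-cut edges: Depot→a (2), Depot→b (6); capacity 2 + 6 = 8.

8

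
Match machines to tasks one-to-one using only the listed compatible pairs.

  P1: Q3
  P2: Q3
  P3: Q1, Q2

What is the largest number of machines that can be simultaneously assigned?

Unit-capacity flow: source→left, listed edges, right→sink; max matching = max flow.
Augmenting path P1→Q3 (+1); matched 1.
Augmenting path P3→Q1 (+1); matched 2.
No augmenting path remains; maximum matching = 2.
König certificate: {P3, Q3} is a vertex cover of size 2 (every listed pair touches it), so no matching can be larger.

2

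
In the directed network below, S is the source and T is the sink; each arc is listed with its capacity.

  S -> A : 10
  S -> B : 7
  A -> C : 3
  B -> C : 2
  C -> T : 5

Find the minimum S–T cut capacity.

Augment S→A→C→T: bottleneck 3, flow now 3.
Augment S→B→C→T: bottleneck 2, flow now 5.
No augmenting path remains; maximum flow = 5.
By max-flow min-cut, the minimum cut capacity equals the max flow.
In the residual graph, reachable from S: {S, A, B}.
Min-cut edges: A→C (3), B→C (2); capacity 3 + 2 = 5.

5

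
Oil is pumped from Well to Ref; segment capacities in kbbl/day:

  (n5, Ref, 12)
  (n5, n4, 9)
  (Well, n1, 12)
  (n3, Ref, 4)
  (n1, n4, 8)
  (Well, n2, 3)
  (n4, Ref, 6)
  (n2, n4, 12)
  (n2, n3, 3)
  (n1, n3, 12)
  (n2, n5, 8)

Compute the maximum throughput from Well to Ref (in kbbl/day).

Augment Well→n1→n3→Ref: bottleneck 4, flow now 4.
Augment Well→n1→n4→Ref: bottleneck 6, flow now 10.
Augment Well→n2→n5→Ref: bottleneck 3, flow now 13.
No augmenting path remains; maximum flow = 13.
In the residual graph, reachable from Well: {Well, n1, n3, n4}.
Min-cut edges: Well→n2 (3), n3→Ref (4), n4→Ref (6); capacity 3 + 4 + 6 = 13.
This cut is saturated, so no flow can exceed 13.

13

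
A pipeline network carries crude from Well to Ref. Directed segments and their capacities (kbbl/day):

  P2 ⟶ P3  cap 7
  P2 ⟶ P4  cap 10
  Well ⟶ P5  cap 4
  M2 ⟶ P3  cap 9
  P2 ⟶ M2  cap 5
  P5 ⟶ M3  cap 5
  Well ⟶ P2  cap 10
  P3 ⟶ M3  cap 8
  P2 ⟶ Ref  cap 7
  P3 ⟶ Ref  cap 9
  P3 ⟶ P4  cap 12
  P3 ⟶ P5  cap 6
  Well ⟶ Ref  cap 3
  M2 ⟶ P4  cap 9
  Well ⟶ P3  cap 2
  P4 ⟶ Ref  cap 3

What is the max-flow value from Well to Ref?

15

Augment Well→Ref: bottleneck 3, flow now 3.
Augment Well→P2→Ref: bottleneck 7, flow now 10.
Augment Well→P3→Ref: bottleneck 2, flow now 12.
Augment Well→P2→P3→Ref: bottleneck 3, flow now 15.
No augmenting path remains; maximum flow = 15.
In the residual graph, reachable from Well: {Well, M3, P5}.
Min-cut edges: Well→P2 (10), Well→P3 (2), Well→Ref (3); capacity 10 + 2 + 3 = 15.
This cut is saturated, so no flow can exceed 15.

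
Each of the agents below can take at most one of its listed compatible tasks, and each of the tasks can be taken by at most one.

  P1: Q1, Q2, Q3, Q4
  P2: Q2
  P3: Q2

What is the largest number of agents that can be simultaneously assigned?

2

Unit-capacity flow: source→left, listed edges, right→sink; max matching = max flow.
Augmenting path P1→Q1 (+1); matched 1.
Augmenting path P2→Q2 (+1); matched 2.
No augmenting path remains; maximum matching = 2.
König certificate: {P1, Q2} is a vertex cover of size 2 (every listed pair touches it), so no matching can be larger.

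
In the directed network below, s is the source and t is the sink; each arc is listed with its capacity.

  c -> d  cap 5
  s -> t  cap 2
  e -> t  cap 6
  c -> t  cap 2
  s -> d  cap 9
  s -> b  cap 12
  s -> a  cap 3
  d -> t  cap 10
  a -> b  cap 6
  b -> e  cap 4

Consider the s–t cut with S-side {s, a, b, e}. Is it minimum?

No — its capacity is 17, but the minimum cut has capacity 15.

Given cut capacity: 9 + 2 + 6 = 17.
Augment s→t: bottleneck 2, flow now 2.
Augment s→d→t: bottleneck 9, flow now 11.
Augment s→b→e→t: bottleneck 4, flow now 15.
No augmenting path remains; maximum flow = 15.
In the residual graph, reachable from s: {s, a, b}.
Min-cut edges: s→d (9), s→t (2), b→e (4); capacity 9 + 2 + 4 = 15.
Cut capacity 17 exceeds the max flow 15, so it is not minimum.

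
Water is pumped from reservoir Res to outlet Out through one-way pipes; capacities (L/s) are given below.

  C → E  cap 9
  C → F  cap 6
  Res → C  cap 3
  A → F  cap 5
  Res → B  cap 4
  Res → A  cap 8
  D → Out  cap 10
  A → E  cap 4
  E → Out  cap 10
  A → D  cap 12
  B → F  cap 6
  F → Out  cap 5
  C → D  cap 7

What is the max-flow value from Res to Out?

Augment Res→A→D→Out: bottleneck 8, flow now 8.
Augment Res→B→F→Out: bottleneck 4, flow now 12.
Augment Res→C→D→Out: bottleneck 2, flow now 14.
Augment Res→C→E→Out: bottleneck 1, flow now 15.
No augmenting path remains; maximum flow = 15.
In the residual graph, reachable from Res: {Res}.
Min-cut edges: Res→A (8), Res→B (4), Res→C (3); capacity 8 + 4 + 3 = 15.
This cut is saturated, so no flow can exceed 15.

15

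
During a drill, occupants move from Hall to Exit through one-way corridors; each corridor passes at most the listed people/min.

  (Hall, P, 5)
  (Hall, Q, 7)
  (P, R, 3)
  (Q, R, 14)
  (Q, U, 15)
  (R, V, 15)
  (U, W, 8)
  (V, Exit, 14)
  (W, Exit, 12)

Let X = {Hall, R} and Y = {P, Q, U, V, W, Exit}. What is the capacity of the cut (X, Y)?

27

Edges leaving {Hall, R}: Hall→P (5), Hall→Q (7), R→V (15).
Cut capacity = 5 + 7 + 15 = 27.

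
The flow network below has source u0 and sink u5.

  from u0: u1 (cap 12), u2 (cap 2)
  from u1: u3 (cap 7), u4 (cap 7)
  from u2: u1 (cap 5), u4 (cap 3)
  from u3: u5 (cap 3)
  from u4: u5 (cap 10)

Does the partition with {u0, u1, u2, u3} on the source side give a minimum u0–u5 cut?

No — its capacity is 13, but the minimum cut has capacity 12.

Given cut capacity: 7 + 3 + 3 = 13.
Augment u0→u1→u3→u5: bottleneck 3, flow now 3.
Augment u0→u1→u4→u5: bottleneck 7, flow now 10.
Augment u0→u2→u4→u5: bottleneck 2, flow now 12.
No augmenting path remains; maximum flow = 12.
In the residual graph, reachable from u0: {u0, u1, u3}.
Min-cut edges: u0→u2 (2), u1→u4 (7), u3→u5 (3); capacity 2 + 7 + 3 = 12.
Cut capacity 13 exceeds the max flow 12, so it is not minimum.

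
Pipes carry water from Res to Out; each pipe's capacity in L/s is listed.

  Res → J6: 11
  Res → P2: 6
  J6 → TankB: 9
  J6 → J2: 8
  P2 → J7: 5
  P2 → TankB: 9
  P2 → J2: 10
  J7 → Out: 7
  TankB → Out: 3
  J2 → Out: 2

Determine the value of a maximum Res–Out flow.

10

Augment Res→J6→TankB→Out: bottleneck 3, flow now 3.
Augment Res→J6→J2→Out: bottleneck 2, flow now 5.
Augment Res→P2→J7→Out: bottleneck 5, flow now 10.
No augmenting path remains; maximum flow = 10.
In the residual graph, reachable from Res: {Res, J6, P2, TankB, J2}.
Min-cut edges: P2→J7 (5), TankB→Out (3), J2→Out (2); capacity 5 + 3 + 2 = 10.
This cut is saturated, so no flow can exceed 10.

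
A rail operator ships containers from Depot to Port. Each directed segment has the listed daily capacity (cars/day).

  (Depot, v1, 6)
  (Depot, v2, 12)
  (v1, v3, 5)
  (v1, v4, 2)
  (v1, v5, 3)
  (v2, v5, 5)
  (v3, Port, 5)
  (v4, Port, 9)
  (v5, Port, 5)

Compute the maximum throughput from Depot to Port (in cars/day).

11

Augment Depot→v1→v3→Port: bottleneck 5, flow now 5.
Augment Depot→v1→v4→Port: bottleneck 1, flow now 6.
Augment Depot→v2→v5→Port: bottleneck 5, flow now 11.
No augmenting path remains; maximum flow = 11.
In the residual graph, reachable from Depot: {Depot, v2}.
Min-cut edges: Depot→v1 (6), v2→v5 (5); capacity 6 + 5 = 11.
This cut is saturated, so no flow can exceed 11.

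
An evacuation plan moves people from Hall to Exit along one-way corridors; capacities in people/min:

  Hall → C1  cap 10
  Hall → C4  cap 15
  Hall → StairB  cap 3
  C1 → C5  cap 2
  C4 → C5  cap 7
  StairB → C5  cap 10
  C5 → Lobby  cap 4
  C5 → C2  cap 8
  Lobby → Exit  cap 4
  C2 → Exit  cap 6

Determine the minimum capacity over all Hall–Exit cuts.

Augment Hall→C1→C5→Lobby→Exit: bottleneck 2, flow now 2.
Augment Hall→C4→C5→Lobby→Exit: bottleneck 2, flow now 4.
Augment Hall→C4→C5→C2→Exit: bottleneck 5, flow now 9.
Augment Hall→StairB→C5→C2→Exit: bottleneck 1, flow now 10.
No augmenting path remains; maximum flow = 10.
By max-flow min-cut, the minimum cut capacity equals the max flow.
In the residual graph, reachable from Hall: {Hall, C1, C4, StairB, C5, C2}.
Min-cut edges: C5→Lobby (4), C2→Exit (6); capacity 4 + 6 = 10.

10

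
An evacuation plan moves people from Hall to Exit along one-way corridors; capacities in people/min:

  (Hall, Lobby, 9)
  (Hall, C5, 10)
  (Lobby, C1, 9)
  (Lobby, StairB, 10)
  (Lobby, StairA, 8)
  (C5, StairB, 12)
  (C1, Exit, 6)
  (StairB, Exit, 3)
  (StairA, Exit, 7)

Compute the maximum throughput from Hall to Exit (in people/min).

Augment Hall→Lobby→C1→Exit: bottleneck 6, flow now 6.
Augment Hall→Lobby→StairB→Exit: bottleneck 3, flow now 9.
Augment Hall→C5→StairB→Lobby→StairA→Exit: bottleneck 3, flow now 12. (uses reverse residual edge)
No augmenting path remains; maximum flow = 12.
In the residual graph, reachable from Hall: {Hall, C5, StairB}.
Min-cut edges: Hall→Lobby (9), StairB→Exit (3); capacity 9 + 3 = 12.
This cut is saturated, so no flow can exceed 12.

12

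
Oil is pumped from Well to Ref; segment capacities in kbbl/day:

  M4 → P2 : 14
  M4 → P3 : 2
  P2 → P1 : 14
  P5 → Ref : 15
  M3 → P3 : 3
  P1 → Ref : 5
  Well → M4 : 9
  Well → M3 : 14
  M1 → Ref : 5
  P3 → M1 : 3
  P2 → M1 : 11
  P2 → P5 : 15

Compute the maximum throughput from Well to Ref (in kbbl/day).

12

Augment Well→M4→P3→M1→Ref: bottleneck 2, flow now 2.
Augment Well→M4→P2→P5→Ref: bottleneck 7, flow now 9.
Augment Well→M3→P3→M1→Ref: bottleneck 1, flow now 10.
Augment Well→M3→P3→M4→P2→P5→Ref: bottleneck 2, flow now 12. (uses reverse residual edge)
No augmenting path remains; maximum flow = 12.
In the residual graph, reachable from Well: {Well, M3}.
Min-cut edges: Well→M4 (9), M3→P3 (3); capacity 9 + 3 = 12.
This cut is saturated, so no flow can exceed 12.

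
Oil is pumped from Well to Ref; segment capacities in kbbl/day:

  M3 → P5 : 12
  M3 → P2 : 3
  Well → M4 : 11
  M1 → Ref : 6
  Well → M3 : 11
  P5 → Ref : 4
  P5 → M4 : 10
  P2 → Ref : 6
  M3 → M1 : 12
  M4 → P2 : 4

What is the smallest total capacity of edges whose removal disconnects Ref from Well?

Augment Well→M3→P2→Ref: bottleneck 3, flow now 3.
Augment Well→M3→P5→Ref: bottleneck 4, flow now 7.
Augment Well→M3→M1→Ref: bottleneck 4, flow now 11.
Augment Well→M4→P2→Ref: bottleneck 3, flow now 14.
Augment Well→M4→P2→M3→M1→Ref: bottleneck 1, flow now 15. (uses reverse residual edge)
No augmenting path remains; maximum flow = 15.
By max-flow min-cut, the minimum cut capacity equals the max flow.
In the residual graph, reachable from Well: {Well, M4}.
Min-cut edges: Well→M3 (11), M4→P2 (4); capacity 11 + 4 = 15.

15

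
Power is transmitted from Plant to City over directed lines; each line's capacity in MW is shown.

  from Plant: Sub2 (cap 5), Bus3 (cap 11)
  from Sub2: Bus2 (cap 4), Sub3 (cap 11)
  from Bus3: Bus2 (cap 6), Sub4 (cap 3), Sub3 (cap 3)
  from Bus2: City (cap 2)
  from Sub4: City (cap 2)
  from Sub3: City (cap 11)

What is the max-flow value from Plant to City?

Augment Plant→Sub2→Bus2→City: bottleneck 2, flow now 2.
Augment Plant→Sub2→Sub3→City: bottleneck 3, flow now 5.
Augment Plant→Bus3→Sub4→City: bottleneck 2, flow now 7.
Augment Plant→Bus3→Sub3→City: bottleneck 3, flow now 10.
Augment Plant→Bus3→Bus2→Sub2→Sub3→City: bottleneck 2, flow now 12. (uses reverse residual edge)
No augmenting path remains; maximum flow = 12.
In the residual graph, reachable from Plant: {Plant, Bus3, Bus2, Sub4}.
Min-cut edges: Plant→Sub2 (5), Bus3→Sub3 (3), Bus2→City (2), Sub4→City (2); capacity 5 + 3 + 2 + 2 = 12.
This cut is saturated, so no flow can exceed 12.

12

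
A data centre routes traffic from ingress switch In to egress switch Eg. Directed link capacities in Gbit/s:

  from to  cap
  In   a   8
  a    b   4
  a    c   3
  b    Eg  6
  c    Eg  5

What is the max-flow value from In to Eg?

Augment In→a→b→Eg: bottleneck 4, flow now 4.
Augment In→a→c→Eg: bottleneck 3, flow now 7.
No augmenting path remains; maximum flow = 7.
In the residual graph, reachable from In: {In, a}.
Min-cut edges: a→b (4), a→c (3); capacity 4 + 3 = 7.
This cut is saturated, so no flow can exceed 7.

7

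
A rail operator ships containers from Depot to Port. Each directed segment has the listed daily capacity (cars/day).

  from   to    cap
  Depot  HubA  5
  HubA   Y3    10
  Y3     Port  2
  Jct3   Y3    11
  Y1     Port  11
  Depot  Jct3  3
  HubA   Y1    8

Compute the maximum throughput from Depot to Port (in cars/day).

7

Augment Depot→HubA→Y3→Port: bottleneck 2, flow now 2.
Augment Depot→HubA→Y1→Port: bottleneck 3, flow now 5.
Augment Depot→Jct3→Y3→HubA→Y1→Port: bottleneck 2, flow now 7. (uses reverse residual edge)
No augmenting path remains; maximum flow = 7.
In the residual graph, reachable from Depot: {Depot, Jct3, Y3}.
Min-cut edges: Depot→HubA (5), Y3→Port (2); capacity 5 + 2 = 7.
This cut is saturated, so no flow can exceed 7.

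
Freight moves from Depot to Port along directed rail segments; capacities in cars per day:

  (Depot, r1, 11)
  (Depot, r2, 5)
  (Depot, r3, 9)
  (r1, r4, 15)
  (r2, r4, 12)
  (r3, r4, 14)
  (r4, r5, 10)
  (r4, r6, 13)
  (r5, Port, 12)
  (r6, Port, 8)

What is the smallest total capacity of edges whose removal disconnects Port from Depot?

18

Augment Depot→r1→r4→r5→Port: bottleneck 10, flow now 10.
Augment Depot→r1→r4→r6→Port: bottleneck 1, flow now 11.
Augment Depot→r2→r4→r6→Port: bottleneck 5, flow now 16.
Augment Depot→r3→r4→r6→Port: bottleneck 2, flow now 18.
No augmenting path remains; maximum flow = 18.
By max-flow min-cut, the minimum cut capacity equals the max flow.
In the residual graph, reachable from Depot: {Depot, r1, r2, r3, r4, r6}.
Min-cut edges: r4→r5 (10), r6→Port (8); capacity 10 + 8 = 18.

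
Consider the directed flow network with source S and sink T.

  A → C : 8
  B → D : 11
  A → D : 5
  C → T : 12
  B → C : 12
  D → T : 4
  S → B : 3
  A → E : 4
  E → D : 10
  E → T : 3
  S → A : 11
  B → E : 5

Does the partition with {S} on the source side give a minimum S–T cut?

Yes — it is a minimum cut (capacity 14).

Given cut capacity: 11 + 3 = 14.
Augment S→A→C→T: bottleneck 8, flow now 8.
Augment S→A→D→T: bottleneck 3, flow now 11.
Augment S→B→C→T: bottleneck 3, flow now 14.
No augmenting path remains; maximum flow = 14.
Cut capacity 14 equals the max flow, so it is a minimum cut.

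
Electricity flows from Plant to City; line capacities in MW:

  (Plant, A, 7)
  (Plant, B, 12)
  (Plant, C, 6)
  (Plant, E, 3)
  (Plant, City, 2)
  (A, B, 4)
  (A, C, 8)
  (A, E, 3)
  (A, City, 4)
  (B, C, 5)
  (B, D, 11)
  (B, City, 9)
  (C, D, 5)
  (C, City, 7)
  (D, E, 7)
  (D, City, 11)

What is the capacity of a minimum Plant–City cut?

27

Augment Plant→City: bottleneck 2, flow now 2.
Augment Plant→A→City: bottleneck 4, flow now 6.
Augment Plant→B→City: bottleneck 9, flow now 15.
Augment Plant→C→City: bottleneck 6, flow now 21.
Augment Plant→A→C→City: bottleneck 1, flow now 22.
Augment Plant→B→D→City: bottleneck 3, flow now 25.
Augment Plant→A→B→D→City: bottleneck 2, flow now 27.
No augmenting path remains; maximum flow = 27.
By max-flow min-cut, the minimum cut capacity equals the max flow.
In the residual graph, reachable from Plant: {Plant, E}.
Min-cut edges: Plant→A (7), Plant→B (12), Plant→C (6), Plant→City (2); capacity 7 + 12 + 6 + 2 = 27.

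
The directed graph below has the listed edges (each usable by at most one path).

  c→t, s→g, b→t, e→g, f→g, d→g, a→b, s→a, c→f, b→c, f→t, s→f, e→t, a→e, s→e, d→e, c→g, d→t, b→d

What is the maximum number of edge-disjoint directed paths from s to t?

Assign every edge capacity 1; by Menger, the answer equals the max flow.
Path s→e→t (+1); total 1.
Path s→f→t (+1); total 2.
Path s→a→b→t (+1); total 3.
No residual s→t path; max flow = 3.
Certifying cut of size 3: {s→a, s→e, s→f}.

3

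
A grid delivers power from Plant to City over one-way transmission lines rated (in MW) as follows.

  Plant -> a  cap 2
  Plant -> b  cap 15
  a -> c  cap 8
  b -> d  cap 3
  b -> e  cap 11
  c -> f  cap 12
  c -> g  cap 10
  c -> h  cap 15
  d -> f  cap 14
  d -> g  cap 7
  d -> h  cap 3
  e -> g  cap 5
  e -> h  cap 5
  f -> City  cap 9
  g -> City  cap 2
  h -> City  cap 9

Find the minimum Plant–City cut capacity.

Augment Plant→a→c→f→City: bottleneck 2, flow now 2.
Augment Plant→b→d→f→City: bottleneck 3, flow now 5.
Augment Plant→b→e→g→City: bottleneck 2, flow now 7.
Augment Plant→b→e→h→City: bottleneck 5, flow now 12.
No augmenting path remains; maximum flow = 12.
By max-flow min-cut, the minimum cut capacity equals the max flow.
In the residual graph, reachable from Plant: {Plant, b, e, g}.
Min-cut edges: Plant→a (2), b→d (3), e→h (5), g→City (2); capacity 2 + 3 + 5 + 2 = 12.

12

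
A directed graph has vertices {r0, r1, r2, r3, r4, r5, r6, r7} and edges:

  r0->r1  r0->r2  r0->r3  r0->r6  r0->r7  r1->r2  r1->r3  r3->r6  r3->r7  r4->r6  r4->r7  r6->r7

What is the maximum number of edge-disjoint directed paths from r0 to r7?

Assign every edge capacity 1; by Menger, the answer equals the max flow.
Path r0→r7 (+1); total 1.
Path r0→r3→r7 (+1); total 2.
Path r0→r6→r7 (+1); total 3.
No residual r0→r7 path; max flow = 3.
Certifying cut of size 3: {r0→r7, r3→r7, r6→r7}.

3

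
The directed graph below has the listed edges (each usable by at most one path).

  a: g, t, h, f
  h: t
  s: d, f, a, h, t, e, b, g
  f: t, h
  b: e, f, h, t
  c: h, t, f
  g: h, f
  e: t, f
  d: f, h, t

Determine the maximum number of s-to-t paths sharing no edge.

Assign every edge capacity 1; by Menger, the answer equals the max flow.
Path s→t (+1); total 1.
Path s→a→t (+1); total 2.
Path s→b→t (+1); total 3.
Path s→d→t (+1); total 4.
Path s→e→t (+1); total 5.
Path s→f→t (+1); total 6.
Path s→h→t (+1); total 7.
No residual s→t path; max flow = 7.
Certifying cut of size 7: {f→t, h→t, s→a, s→b, s→d, s→e, s→t}.

7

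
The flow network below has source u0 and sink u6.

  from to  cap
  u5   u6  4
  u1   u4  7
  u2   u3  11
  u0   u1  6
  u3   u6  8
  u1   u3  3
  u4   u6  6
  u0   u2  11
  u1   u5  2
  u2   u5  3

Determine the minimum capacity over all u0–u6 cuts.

17

Augment u0→u1→u3→u6: bottleneck 3, flow now 3.
Augment u0→u1→u4→u6: bottleneck 3, flow now 6.
Augment u0→u2→u3→u6: bottleneck 5, flow now 11.
Augment u0→u2→u5→u6: bottleneck 3, flow now 14.
Augment u0→u2→u3→u1→u4→u6: bottleneck 3, flow now 17. (uses reverse residual edge)
No augmenting path remains; maximum flow = 17.
By max-flow min-cut, the minimum cut capacity equals the max flow.
In the residual graph, reachable from u0: {u0}.
Min-cut edges: u0→u1 (6), u0→u2 (11); capacity 6 + 11 = 17.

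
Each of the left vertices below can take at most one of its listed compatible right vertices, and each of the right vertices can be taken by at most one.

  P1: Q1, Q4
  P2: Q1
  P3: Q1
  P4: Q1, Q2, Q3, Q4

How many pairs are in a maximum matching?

Unit-capacity flow: source→left, listed edges, right→sink; max matching = max flow.
Augmenting path P1→Q1 (+1); matched 1.
Augmenting path P4→Q2 (+1); matched 2.
Augmenting path P2→Q1→P1→Q4 (+1); matched 3.
No augmenting path remains; maximum matching = 3.
König certificate: {P1, P4, Q1} is a vertex cover of size 3 (every listed pair touches it), so no matching can be larger.

3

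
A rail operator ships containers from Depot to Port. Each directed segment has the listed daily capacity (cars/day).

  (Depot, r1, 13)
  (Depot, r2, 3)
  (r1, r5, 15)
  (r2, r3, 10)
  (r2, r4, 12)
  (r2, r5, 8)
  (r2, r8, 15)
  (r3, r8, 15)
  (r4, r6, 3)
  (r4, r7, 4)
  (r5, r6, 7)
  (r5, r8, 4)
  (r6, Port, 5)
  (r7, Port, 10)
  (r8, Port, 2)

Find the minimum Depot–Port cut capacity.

Augment Depot→r2→r8→Port: bottleneck 2, flow now 2.
Augment Depot→r1→r5→r6→Port: bottleneck 5, flow now 7.
Augment Depot→r2→r4→r7→Port: bottleneck 1, flow now 8.
Augment Depot→r1→r5→r8→r2→r4→r7→Port: bottleneck 2, flow now 10. (uses reverse residual edge)
No augmenting path remains; maximum flow = 10.
By max-flow min-cut, the minimum cut capacity equals the max flow.
In the residual graph, reachable from Depot: {Depot, r1, r5, r6, r8}.
Min-cut edges: Depot→r2 (3), r6→Port (5), r8→Port (2); capacity 3 + 5 + 2 = 10.

10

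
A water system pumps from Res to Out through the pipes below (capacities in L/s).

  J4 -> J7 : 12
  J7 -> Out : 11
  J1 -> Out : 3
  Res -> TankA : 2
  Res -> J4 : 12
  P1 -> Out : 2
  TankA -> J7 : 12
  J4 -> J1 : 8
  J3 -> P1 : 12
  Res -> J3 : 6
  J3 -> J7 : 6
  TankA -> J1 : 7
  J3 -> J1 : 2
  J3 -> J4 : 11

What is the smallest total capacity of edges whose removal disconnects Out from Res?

16

Augment Res→TankA→J1→Out: bottleneck 2, flow now 2.
Augment Res→J4→J1→Out: bottleneck 1, flow now 3.
Augment Res→J4→J7→Out: bottleneck 11, flow now 14.
Augment Res→J3→P1→Out: bottleneck 2, flow now 16.
No augmenting path remains; maximum flow = 16.
By max-flow min-cut, the minimum cut capacity equals the max flow.
In the residual graph, reachable from Res: {Res, TankA, J4, J3, P1, J1, J7}.
Min-cut edges: P1→Out (2), J1→Out (3), J7→Out (11); capacity 2 + 3 + 11 = 16.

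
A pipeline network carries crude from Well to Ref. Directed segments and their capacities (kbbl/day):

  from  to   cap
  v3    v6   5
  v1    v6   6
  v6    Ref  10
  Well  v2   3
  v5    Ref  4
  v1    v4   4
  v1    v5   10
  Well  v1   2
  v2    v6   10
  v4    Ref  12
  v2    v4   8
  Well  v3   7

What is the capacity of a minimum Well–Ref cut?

Augment Well→v1→v4→Ref: bottleneck 2, flow now 2.
Augment Well→v2→v4→Ref: bottleneck 3, flow now 5.
Augment Well→v3→v6→Ref: bottleneck 5, flow now 10.
No augmenting path remains; maximum flow = 10.
By max-flow min-cut, the minimum cut capacity equals the max flow.
In the residual graph, reachable from Well: {Well, v3}.
Min-cut edges: Well→v1 (2), Well→v2 (3), v3→v6 (5); capacity 2 + 3 + 5 = 10.

10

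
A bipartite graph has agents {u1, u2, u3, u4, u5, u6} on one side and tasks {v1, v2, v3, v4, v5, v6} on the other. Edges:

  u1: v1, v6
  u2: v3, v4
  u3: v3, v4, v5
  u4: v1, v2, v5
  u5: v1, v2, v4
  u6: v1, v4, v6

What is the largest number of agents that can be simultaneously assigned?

Unit-capacity flow: source→left, listed edges, right→sink; max matching = max flow.
Augmenting path u1→v1 (+1); matched 1.
Augmenting path u2→v3 (+1); matched 2.
Augmenting path u3→v4 (+1); matched 3.
Augmenting path u4→v2 (+1); matched 4.
Augmenting path u6→v6 (+1); matched 5.
Augmenting path u5→v2→u4→v5 (+1); matched 6.
No augmenting path remains; maximum matching = 6.
König certificate: {u1, u2, u3, u4, u5, u6} is a vertex cover of size 6 (every listed pair touches it), so no matching can be larger.

6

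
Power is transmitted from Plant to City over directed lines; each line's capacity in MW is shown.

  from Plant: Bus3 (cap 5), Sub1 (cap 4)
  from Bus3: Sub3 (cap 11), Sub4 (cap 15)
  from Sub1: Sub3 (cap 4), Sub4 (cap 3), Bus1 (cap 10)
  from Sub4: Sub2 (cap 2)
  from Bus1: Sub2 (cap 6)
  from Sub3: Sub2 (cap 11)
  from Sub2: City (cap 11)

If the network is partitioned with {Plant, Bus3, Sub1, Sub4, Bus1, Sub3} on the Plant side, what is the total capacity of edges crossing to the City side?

19

Edges leaving {Plant, Bus3, Sub1, Sub4, Bus1, Sub3}: Sub4→Sub2 (2), Bus1→Sub2 (6), Sub3→Sub2 (11).
Cut capacity = 2 + 6 + 11 = 19.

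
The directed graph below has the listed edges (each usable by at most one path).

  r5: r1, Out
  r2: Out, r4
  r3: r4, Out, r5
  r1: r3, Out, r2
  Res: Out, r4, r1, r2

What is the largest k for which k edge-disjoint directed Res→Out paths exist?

Assign every edge capacity 1; by Menger, the answer equals the max flow.
Path Res→Out (+1); total 1.
Path Res→r1→Out (+1); total 2.
Path Res→r2→Out (+1); total 3.
No residual Res→Out path; max flow = 3.
Certifying cut of size 3: {Res→Out, Res→r1, Res→r2}.

3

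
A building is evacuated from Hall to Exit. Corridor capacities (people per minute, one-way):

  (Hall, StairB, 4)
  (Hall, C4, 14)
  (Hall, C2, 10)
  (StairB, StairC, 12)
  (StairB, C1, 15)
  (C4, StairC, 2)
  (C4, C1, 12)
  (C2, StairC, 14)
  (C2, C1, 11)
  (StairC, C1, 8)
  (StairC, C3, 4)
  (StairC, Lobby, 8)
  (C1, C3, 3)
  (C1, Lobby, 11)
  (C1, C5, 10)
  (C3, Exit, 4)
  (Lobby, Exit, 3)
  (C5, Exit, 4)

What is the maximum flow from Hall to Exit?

Augment Hall→StairB→StairC→C3→Exit: bottleneck 4, flow now 4.
Augment Hall→C4→StairC→Lobby→Exit: bottleneck 2, flow now 6.
Augment Hall→C4→C1→Lobby→Exit: bottleneck 1, flow now 7.
Augment Hall→C4→C1→C5→Exit: bottleneck 4, flow now 11.
No augmenting path remains; maximum flow = 11.
In the residual graph, reachable from Hall: {Hall, StairB, C4, C2, StairC, C1, C3, Lobby, C5}.
Min-cut edges: C3→Exit (4), Lobby→Exit (3), C5→Exit (4); capacity 4 + 3 + 4 = 11.
This cut is saturated, so no flow can exceed 11.

11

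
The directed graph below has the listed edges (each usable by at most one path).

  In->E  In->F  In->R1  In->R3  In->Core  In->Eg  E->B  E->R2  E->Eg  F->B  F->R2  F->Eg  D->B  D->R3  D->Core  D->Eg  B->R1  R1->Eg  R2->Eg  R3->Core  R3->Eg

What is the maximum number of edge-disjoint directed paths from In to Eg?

Assign every edge capacity 1; by Menger, the answer equals the max flow.
Path In→Eg (+1); total 1.
Path In→E→Eg (+1); total 2.
Path In→F→Eg (+1); total 3.
Path In→R1→Eg (+1); total 4.
Path In→R3→Eg (+1); total 5.
No residual In→Eg path; max flow = 5.
Certifying cut of size 5: {In→E, In→Eg, In→F, In→R1, In→R3}.

5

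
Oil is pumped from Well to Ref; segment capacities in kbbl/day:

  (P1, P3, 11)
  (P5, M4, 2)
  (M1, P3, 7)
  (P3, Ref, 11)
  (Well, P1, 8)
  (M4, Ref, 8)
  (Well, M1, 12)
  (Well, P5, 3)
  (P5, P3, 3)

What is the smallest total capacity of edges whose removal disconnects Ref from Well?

Augment Well→P5→M4→Ref: bottleneck 2, flow now 2.
Augment Well→P5→P3→Ref: bottleneck 1, flow now 3.
Augment Well→M1→P3→Ref: bottleneck 7, flow now 10.
Augment Well→P1→P3→Ref: bottleneck 3, flow now 13.
No augmenting path remains; maximum flow = 13.
By max-flow min-cut, the minimum cut capacity equals the max flow.
In the residual graph, reachable from Well: {Well, P5, M1, P1, P3}.
Min-cut edges: P5→M4 (2), P3→Ref (11); capacity 2 + 11 = 13.

13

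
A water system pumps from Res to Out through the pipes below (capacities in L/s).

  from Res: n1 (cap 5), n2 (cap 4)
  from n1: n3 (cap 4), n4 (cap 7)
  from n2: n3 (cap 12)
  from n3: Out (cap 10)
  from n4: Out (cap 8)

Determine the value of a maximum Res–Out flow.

9

Augment Res→n1→n3→Out: bottleneck 4, flow now 4.
Augment Res→n1→n4→Out: bottleneck 1, flow now 5.
Augment Res→n2→n3→Out: bottleneck 4, flow now 9.
No augmenting path remains; maximum flow = 9.
In the residual graph, reachable from Res: {Res}.
Min-cut edges: Res→n1 (5), Res→n2 (4); capacity 5 + 4 = 9.
This cut is saturated, so no flow can exceed 9.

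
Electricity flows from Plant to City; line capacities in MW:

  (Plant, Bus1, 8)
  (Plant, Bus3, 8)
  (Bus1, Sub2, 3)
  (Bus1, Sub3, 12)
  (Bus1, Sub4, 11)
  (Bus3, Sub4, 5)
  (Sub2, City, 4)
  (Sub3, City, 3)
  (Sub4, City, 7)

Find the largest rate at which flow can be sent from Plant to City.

Augment Plant→Bus1→Sub2→City: bottleneck 3, flow now 3.
Augment Plant→Bus1→Sub3→City: bottleneck 3, flow now 6.
Augment Plant→Bus1→Sub4→City: bottleneck 2, flow now 8.
Augment Plant→Bus3→Sub4→City: bottleneck 5, flow now 13.
No augmenting path remains; maximum flow = 13.
In the residual graph, reachable from Plant: {Plant, Bus3}.
Min-cut edges: Plant→Bus1 (8), Bus3→Sub4 (5); capacity 8 + 5 = 13.
This cut is saturated, so no flow can exceed 13.

13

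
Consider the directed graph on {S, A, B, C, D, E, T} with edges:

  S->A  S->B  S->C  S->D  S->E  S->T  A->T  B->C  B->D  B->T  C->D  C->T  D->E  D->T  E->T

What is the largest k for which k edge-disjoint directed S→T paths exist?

Assign every edge capacity 1; by Menger, the answer equals the max flow.
Path S→T (+1); total 1.
Path S→A→T (+1); total 2.
Path S→B→T (+1); total 3.
Path S→C→T (+1); total 4.
Path S→D→T (+1); total 5.
Path S→E→T (+1); total 6.
No residual S→T path; max flow = 6.
Certifying cut of size 6: {S→A, S→B, S→C, S→D, S→E, S→T}.

6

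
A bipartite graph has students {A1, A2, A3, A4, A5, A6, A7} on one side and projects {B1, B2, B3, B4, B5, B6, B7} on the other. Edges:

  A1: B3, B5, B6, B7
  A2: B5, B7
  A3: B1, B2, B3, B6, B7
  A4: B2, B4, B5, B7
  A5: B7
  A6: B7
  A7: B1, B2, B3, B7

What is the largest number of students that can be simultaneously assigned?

6

Unit-capacity flow: source→left, listed edges, right→sink; max matching = max flow.
Augmenting path A1→B3 (+1); matched 1.
Augmenting path A2→B5 (+1); matched 2.
Augmenting path A3→B1 (+1); matched 3.
Augmenting path A4→B2 (+1); matched 4.
Augmenting path A5→B7 (+1); matched 5.
Augmenting path A7→B1→A3→B6 (+1); matched 6.
No augmenting path remains; maximum matching = 6.
König certificate: {A1, A2, A3, A4, A7, B7} is a vertex cover of size 6 (every listed pair touches it), so no matching can be larger.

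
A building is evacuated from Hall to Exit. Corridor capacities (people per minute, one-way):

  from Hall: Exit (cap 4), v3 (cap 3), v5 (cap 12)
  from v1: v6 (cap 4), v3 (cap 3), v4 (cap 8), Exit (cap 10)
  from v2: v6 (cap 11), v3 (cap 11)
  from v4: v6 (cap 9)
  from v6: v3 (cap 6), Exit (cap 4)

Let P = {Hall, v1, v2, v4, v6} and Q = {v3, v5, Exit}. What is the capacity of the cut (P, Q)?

53

Edges leaving {Hall, v1, v2, v4, v6}: Hall→v3 (3), Hall→v5 (12), Hall→Exit (4), v1→v3 (3), v1→Exit (10), v2→v3 (11), v6→v3 (6), v6→Exit (4).
Cut capacity = 3 + 12 + 4 + 3 + 10 + 11 + 6 + 4 = 53.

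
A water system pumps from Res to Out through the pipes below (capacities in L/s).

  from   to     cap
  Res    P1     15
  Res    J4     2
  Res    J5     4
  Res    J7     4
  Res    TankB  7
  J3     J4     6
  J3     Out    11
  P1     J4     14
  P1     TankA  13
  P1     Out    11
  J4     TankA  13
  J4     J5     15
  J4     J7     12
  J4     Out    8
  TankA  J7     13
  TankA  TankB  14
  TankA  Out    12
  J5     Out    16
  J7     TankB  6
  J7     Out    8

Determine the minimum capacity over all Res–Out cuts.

Augment Res→P1→Out: bottleneck 11, flow now 11.
Augment Res→J4→Out: bottleneck 2, flow now 13.
Augment Res→J5→Out: bottleneck 4, flow now 17.
Augment Res→J7→Out: bottleneck 4, flow now 21.
Augment Res→P1→J4→Out: bottleneck 4, flow now 25.
No augmenting path remains; maximum flow = 25.
By max-flow min-cut, the minimum cut capacity equals the max flow.
In the residual graph, reachable from Res: {Res, TankB}.
Min-cut edges: Res→P1 (15), Res→J4 (2), Res→J5 (4), Res→J7 (4); capacity 15 + 2 + 4 + 4 = 25.

25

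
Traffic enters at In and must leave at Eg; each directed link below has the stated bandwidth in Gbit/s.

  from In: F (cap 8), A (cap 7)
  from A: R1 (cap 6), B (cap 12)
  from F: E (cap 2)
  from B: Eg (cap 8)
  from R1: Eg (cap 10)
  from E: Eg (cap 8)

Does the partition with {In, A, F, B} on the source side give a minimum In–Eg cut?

Given cut capacity: 6 + 2 + 8 = 16.
Augment In→A→B→Eg: bottleneck 7, flow now 7.
Augment In→F→E→Eg: bottleneck 2, flow now 9.
No augmenting path remains; maximum flow = 9.
In the residual graph, reachable from In: {In, F}.
Min-cut edges: In→A (7), F→E (2); capacity 7 + 2 = 9.
Cut capacity 16 exceeds the max flow 9, so it is not minimum.

No — its capacity is 16, but the minimum cut has capacity 9.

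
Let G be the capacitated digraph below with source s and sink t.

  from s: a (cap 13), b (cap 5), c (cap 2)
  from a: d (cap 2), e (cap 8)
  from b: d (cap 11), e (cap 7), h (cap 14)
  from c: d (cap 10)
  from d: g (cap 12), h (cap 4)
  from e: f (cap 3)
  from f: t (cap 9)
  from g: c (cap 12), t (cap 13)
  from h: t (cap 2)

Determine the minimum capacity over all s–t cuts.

Augment s→b→h→t: bottleneck 2, flow now 2.
Augment s→a→d→g→t: bottleneck 2, flow now 4.
Augment s→a→e→f→t: bottleneck 3, flow now 7.
Augment s→b→d→g→t: bottleneck 3, flow now 10.
Augment s→c→d→g→t: bottleneck 2, flow now 12.
No augmenting path remains; maximum flow = 12.
By max-flow min-cut, the minimum cut capacity equals the max flow.
In the residual graph, reachable from s: {s, a, e}.
Min-cut edges: s→b (5), s→c (2), a→d (2), e→f (3); capacity 5 + 2 + 2 + 3 = 12.

12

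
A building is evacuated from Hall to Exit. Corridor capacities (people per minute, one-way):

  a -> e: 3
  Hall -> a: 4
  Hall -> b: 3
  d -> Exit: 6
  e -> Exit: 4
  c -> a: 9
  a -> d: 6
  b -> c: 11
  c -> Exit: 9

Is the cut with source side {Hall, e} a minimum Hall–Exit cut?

No — its capacity is 11, but the minimum cut has capacity 7.

Given cut capacity: 4 + 3 + 4 = 11.
Augment Hall→a→d→Exit: bottleneck 4, flow now 4.
Augment Hall→b→c→Exit: bottleneck 3, flow now 7.
No augmenting path remains; maximum flow = 7.
In the residual graph, reachable from Hall: {Hall}.
Min-cut edges: Hall→a (4), Hall→b (3); capacity 4 + 3 = 7.
Cut capacity 11 exceeds the max flow 7, so it is not minimum.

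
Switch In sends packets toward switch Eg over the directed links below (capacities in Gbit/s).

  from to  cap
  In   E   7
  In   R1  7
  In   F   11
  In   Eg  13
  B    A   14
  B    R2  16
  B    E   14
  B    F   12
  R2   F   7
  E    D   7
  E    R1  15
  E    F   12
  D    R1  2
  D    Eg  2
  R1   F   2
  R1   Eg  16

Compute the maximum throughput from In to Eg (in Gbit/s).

27

Augment In→Eg: bottleneck 13, flow now 13.
Augment In→R1→Eg: bottleneck 7, flow now 20.
Augment In→E→D→Eg: bottleneck 2, flow now 22.
Augment In→E→R1→Eg: bottleneck 5, flow now 27.
No augmenting path remains; maximum flow = 27.
In the residual graph, reachable from In: {In, F}.
Min-cut edges: In→E (7), In→R1 (7), In→Eg (13); capacity 7 + 7 + 13 = 27.
This cut is saturated, so no flow can exceed 27.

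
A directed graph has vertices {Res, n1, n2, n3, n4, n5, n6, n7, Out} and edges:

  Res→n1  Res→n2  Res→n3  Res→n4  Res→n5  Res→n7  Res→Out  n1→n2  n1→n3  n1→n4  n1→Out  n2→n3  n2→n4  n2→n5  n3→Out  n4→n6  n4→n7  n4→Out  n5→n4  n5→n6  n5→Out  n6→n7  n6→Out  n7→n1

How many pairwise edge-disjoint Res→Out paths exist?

Assign every edge capacity 1; by Menger, the answer equals the max flow.
Path Res→Out (+1); total 1.
Path Res→n1→Out (+1); total 2.
Path Res→n3→Out (+1); total 3.
Path Res→n4→Out (+1); total 4.
Path Res→n5→Out (+1); total 5.
Path Res→n2→n4→n6→Out (+1); total 6.
No residual Res→Out path; max flow = 6.
Certifying cut of size 6: {Res→Out, n1→Out, n3→Out, n4→Out, n5→Out, n6→Out}.

6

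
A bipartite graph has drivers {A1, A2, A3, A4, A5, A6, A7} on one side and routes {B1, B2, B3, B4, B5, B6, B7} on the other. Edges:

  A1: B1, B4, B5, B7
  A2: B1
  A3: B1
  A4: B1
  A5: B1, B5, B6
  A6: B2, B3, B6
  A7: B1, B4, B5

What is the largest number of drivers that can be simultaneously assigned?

5

Unit-capacity flow: source→left, listed edges, right→sink; max matching = max flow.
Augmenting path A1→B1 (+1); matched 1.
Augmenting path A5→B5 (+1); matched 2.
Augmenting path A6→B2 (+1); matched 3.
Augmenting path A7→B4 (+1); matched 4.
Augmenting path A2→B1→A1→B7 (+1); matched 5.
No augmenting path remains; maximum matching = 5.
König certificate: {A1, A5, A6, A7, B1} is a vertex cover of size 5 (every listed pair touches it), so no matching can be larger.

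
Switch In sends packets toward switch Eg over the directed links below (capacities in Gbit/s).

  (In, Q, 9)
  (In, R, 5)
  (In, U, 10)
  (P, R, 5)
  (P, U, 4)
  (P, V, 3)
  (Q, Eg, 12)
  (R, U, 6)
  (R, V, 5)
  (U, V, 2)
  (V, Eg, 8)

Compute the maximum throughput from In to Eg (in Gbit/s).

16

Augment In→Q→Eg: bottleneck 9, flow now 9.
Augment In→R→V→Eg: bottleneck 5, flow now 14.
Augment In→U→V→Eg: bottleneck 2, flow now 16.
No augmenting path remains; maximum flow = 16.
In the residual graph, reachable from In: {In, U}.
Min-cut edges: In→Q (9), In→R (5), U→V (2); capacity 9 + 5 + 2 = 16.
This cut is saturated, so no flow can exceed 16.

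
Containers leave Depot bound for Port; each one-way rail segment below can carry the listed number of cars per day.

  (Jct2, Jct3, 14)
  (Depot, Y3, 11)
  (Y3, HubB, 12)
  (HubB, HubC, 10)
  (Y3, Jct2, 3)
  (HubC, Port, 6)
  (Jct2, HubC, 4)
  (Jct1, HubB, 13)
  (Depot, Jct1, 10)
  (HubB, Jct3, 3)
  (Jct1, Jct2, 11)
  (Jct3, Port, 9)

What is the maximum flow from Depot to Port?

Augment Depot→Y3→HubB→HubC→Port: bottleneck 6, flow now 6.
Augment Depot→Y3→HubB→Jct3→Port: bottleneck 3, flow now 9.
Augment Depot→Y3→Jct2→Jct3→Port: bottleneck 2, flow now 11.
Augment Depot→Jct1→Jct2→Jct3→Port: bottleneck 4, flow now 15.
No augmenting path remains; maximum flow = 15.
In the residual graph, reachable from Depot: {Depot, Y3, Jct1, HubB, Jct2, HubC, Jct3}.
Min-cut edges: HubC→Port (6), Jct3→Port (9); capacity 6 + 9 = 15.
This cut is saturated, so no flow can exceed 15.

15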